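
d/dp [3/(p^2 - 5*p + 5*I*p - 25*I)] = 3*(-2*p + 5 - 5*I)/(p^2 - 5*p + 5*I*p - 25*I)^2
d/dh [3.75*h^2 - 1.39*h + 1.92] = 7.5*h - 1.39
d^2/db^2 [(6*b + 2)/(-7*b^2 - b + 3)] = 4*(-(3*b + 1)*(14*b + 1)^2 + (63*b + 10)*(7*b^2 + b - 3))/(7*b^2 + b - 3)^3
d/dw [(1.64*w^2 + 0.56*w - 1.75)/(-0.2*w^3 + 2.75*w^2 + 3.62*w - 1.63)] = (0.328*w^4 + 0.224*w^3 + 3.3468*w^2 + 4.2786*w + 5.4222)/(0.04*w^6 - 1.1*w^5 + 6.1145*w^4 + 20.562*w^3 + 4.1394*w^2 - 11.8012*w + 2.6569)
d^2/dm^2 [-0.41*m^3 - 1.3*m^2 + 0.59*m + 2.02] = -2.46*m - 2.6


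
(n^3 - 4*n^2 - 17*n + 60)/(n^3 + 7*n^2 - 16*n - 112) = (n^2 - 8*n + 15)/(n^2 + 3*n - 28)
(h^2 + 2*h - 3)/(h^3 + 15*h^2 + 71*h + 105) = (h - 1)/(h^2 + 12*h + 35)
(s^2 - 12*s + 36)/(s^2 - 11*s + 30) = (s - 6)/(s - 5)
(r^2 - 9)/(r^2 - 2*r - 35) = (9 - r^2)/(-r^2 + 2*r + 35)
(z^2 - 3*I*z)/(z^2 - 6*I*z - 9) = z/(z - 3*I)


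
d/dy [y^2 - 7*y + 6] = 2*y - 7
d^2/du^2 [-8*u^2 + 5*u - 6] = -16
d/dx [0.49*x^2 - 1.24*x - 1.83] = 0.98*x - 1.24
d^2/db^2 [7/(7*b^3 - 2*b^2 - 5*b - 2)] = 14*((2 - 21*b)*(-7*b^3 + 2*b^2 + 5*b + 2) - (-21*b^2 + 4*b + 5)^2)/(-7*b^3 + 2*b^2 + 5*b + 2)^3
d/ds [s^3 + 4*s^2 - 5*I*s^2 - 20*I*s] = 3*s^2 + s*(8 - 10*I) - 20*I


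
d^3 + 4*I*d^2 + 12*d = d*(d - 2*I)*(d + 6*I)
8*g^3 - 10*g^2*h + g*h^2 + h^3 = (-2*g + h)*(-g + h)*(4*g + h)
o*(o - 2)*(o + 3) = o^3 + o^2 - 6*o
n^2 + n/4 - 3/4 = (n - 3/4)*(n + 1)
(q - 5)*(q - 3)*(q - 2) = q^3 - 10*q^2 + 31*q - 30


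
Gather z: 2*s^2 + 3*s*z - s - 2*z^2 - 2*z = 2*s^2 - s - 2*z^2 + z*(3*s - 2)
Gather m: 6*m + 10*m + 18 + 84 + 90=16*m + 192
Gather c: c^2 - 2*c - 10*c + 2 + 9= c^2 - 12*c + 11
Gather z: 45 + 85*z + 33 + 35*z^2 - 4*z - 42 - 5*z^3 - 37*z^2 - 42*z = -5*z^3 - 2*z^2 + 39*z + 36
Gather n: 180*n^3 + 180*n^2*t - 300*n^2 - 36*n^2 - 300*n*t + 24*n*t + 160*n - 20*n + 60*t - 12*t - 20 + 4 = 180*n^3 + n^2*(180*t - 336) + n*(140 - 276*t) + 48*t - 16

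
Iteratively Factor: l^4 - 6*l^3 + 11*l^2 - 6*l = (l - 1)*(l^3 - 5*l^2 + 6*l) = (l - 3)*(l - 1)*(l^2 - 2*l) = l*(l - 3)*(l - 1)*(l - 2)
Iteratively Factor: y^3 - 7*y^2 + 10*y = (y)*(y^2 - 7*y + 10) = y*(y - 5)*(y - 2)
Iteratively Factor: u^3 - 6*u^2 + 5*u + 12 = (u + 1)*(u^2 - 7*u + 12) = (u - 4)*(u + 1)*(u - 3)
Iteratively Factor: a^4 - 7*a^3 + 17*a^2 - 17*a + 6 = (a - 2)*(a^3 - 5*a^2 + 7*a - 3) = (a - 3)*(a - 2)*(a^2 - 2*a + 1) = (a - 3)*(a - 2)*(a - 1)*(a - 1)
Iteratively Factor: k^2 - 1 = (k - 1)*(k + 1)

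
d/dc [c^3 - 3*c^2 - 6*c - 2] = 3*c^2 - 6*c - 6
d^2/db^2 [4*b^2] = 8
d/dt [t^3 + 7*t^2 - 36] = t*(3*t + 14)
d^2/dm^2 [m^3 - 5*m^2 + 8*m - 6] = 6*m - 10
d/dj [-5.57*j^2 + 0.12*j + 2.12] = 0.12 - 11.14*j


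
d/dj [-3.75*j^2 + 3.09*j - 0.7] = 3.09 - 7.5*j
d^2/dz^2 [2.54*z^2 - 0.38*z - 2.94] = 5.08000000000000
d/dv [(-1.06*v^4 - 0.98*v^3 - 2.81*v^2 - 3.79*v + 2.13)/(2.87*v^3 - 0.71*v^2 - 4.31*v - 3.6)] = (-3.0422*v^6 + 1.5052*v^5 + 22.4663*v^4 + 45.4662*v^3 + 1.6649*v^2 + 23.2566*v + 22.8243)/(8.2369*v^6 - 4.0754*v^5 - 24.2353*v^4 - 14.5438*v^3 + 23.6881*v^2 + 31.032*v + 12.96)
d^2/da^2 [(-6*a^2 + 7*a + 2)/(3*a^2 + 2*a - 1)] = 22*(9*a^3 + 9*a + 2)/(27*a^6 + 54*a^5 + 9*a^4 - 28*a^3 - 3*a^2 + 6*a - 1)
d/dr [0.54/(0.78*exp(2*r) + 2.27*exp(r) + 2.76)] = (-0.8424*exp(r) - 1.2258)*exp(r)/(0.78*exp(2*r) + 2.27*exp(r) + 2.76)^2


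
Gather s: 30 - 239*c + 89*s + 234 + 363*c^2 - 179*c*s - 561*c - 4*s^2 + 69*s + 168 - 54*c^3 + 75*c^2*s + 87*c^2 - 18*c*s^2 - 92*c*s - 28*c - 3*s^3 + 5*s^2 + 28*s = -54*c^3 + 450*c^2 - 828*c - 3*s^3 + s^2*(1 - 18*c) + s*(75*c^2 - 271*c + 186) + 432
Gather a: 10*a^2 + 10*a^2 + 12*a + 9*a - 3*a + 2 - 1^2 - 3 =20*a^2 + 18*a - 2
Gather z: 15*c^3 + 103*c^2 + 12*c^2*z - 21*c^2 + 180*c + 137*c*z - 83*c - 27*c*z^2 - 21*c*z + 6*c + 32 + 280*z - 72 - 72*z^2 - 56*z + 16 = 15*c^3 + 82*c^2 + 103*c + z^2*(-27*c - 72) + z*(12*c^2 + 116*c + 224) - 24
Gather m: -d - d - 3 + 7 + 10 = 14 - 2*d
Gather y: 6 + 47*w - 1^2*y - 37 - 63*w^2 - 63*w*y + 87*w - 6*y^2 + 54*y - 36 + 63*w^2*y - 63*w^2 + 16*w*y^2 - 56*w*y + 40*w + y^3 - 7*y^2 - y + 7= -126*w^2 + 174*w + y^3 + y^2*(16*w - 13) + y*(63*w^2 - 119*w + 52) - 60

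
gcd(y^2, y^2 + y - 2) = 1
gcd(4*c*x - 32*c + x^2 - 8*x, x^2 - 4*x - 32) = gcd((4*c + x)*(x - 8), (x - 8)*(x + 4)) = x - 8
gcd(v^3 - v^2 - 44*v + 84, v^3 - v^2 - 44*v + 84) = v^3 - v^2 - 44*v + 84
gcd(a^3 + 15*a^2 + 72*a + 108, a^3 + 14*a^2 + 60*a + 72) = a^2 + 12*a + 36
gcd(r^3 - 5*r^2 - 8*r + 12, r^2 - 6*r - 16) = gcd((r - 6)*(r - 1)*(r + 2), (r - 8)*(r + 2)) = r + 2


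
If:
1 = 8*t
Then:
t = 1/8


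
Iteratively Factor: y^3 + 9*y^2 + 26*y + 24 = (y + 3)*(y^2 + 6*y + 8) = (y + 2)*(y + 3)*(y + 4)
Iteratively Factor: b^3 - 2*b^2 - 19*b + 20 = (b + 4)*(b^2 - 6*b + 5) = (b - 1)*(b + 4)*(b - 5)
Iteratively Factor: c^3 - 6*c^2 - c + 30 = (c - 3)*(c^2 - 3*c - 10) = (c - 3)*(c + 2)*(c - 5)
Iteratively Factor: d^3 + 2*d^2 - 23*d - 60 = (d + 4)*(d^2 - 2*d - 15) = (d + 3)*(d + 4)*(d - 5)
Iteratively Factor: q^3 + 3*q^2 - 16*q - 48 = (q + 4)*(q^2 - q - 12) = (q - 4)*(q + 4)*(q + 3)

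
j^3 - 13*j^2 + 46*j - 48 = (j - 8)*(j - 3)*(j - 2)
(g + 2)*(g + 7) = g^2 + 9*g + 14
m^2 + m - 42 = (m - 6)*(m + 7)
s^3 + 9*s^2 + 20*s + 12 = (s + 1)*(s + 2)*(s + 6)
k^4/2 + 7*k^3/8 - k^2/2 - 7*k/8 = k*(k/2 + 1/2)*(k - 1)*(k + 7/4)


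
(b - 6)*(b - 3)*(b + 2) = b^3 - 7*b^2 + 36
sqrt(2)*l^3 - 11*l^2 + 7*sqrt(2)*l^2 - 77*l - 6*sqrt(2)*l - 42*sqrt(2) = (l + 7)*(l - 6*sqrt(2))*(sqrt(2)*l + 1)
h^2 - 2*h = h*(h - 2)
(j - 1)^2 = j^2 - 2*j + 1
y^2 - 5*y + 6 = (y - 3)*(y - 2)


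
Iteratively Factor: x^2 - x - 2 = (x + 1)*(x - 2)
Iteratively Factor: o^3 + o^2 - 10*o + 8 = (o - 1)*(o^2 + 2*o - 8) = (o - 1)*(o + 4)*(o - 2)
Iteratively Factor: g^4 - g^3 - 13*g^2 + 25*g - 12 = (g + 4)*(g^3 - 5*g^2 + 7*g - 3) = (g - 1)*(g + 4)*(g^2 - 4*g + 3) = (g - 1)^2*(g + 4)*(g - 3)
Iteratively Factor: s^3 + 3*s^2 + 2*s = (s)*(s^2 + 3*s + 2) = s*(s + 1)*(s + 2)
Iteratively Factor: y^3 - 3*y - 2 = (y + 1)*(y^2 - y - 2) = (y + 1)^2*(y - 2)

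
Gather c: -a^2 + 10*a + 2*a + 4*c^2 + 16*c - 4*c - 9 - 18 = -a^2 + 12*a + 4*c^2 + 12*c - 27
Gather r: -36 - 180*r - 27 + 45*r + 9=-135*r - 54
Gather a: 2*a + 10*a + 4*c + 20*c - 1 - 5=12*a + 24*c - 6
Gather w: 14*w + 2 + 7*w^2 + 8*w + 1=7*w^2 + 22*w + 3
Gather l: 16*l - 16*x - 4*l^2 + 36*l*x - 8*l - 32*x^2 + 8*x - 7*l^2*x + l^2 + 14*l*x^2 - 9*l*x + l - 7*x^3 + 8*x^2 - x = l^2*(-7*x - 3) + l*(14*x^2 + 27*x + 9) - 7*x^3 - 24*x^2 - 9*x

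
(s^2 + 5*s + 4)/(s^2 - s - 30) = (s^2 + 5*s + 4)/(s^2 - s - 30)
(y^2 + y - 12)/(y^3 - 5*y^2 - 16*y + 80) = (y - 3)/(y^2 - 9*y + 20)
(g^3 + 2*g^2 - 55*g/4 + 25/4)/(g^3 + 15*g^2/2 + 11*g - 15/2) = (g - 5/2)/(g + 3)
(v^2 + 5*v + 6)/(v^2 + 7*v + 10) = (v + 3)/(v + 5)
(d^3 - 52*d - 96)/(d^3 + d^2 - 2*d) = (d^2 - 2*d - 48)/(d*(d - 1))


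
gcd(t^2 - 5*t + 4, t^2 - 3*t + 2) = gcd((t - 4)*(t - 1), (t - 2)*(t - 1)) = t - 1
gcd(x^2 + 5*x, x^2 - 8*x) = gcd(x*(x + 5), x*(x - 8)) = x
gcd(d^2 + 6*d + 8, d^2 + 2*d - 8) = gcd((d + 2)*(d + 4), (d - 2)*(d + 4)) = d + 4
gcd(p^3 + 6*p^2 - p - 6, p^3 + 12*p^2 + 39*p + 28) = p + 1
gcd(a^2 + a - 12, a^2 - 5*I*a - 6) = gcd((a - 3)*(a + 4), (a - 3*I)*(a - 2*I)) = 1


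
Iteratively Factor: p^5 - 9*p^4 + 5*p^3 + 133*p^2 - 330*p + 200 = (p - 2)*(p^4 - 7*p^3 - 9*p^2 + 115*p - 100) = (p - 5)*(p - 2)*(p^3 - 2*p^2 - 19*p + 20) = (p - 5)*(p - 2)*(p - 1)*(p^2 - p - 20) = (p - 5)^2*(p - 2)*(p - 1)*(p + 4)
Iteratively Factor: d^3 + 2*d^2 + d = (d)*(d^2 + 2*d + 1) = d*(d + 1)*(d + 1)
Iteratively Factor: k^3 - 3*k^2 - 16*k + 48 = (k - 3)*(k^2 - 16) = (k - 4)*(k - 3)*(k + 4)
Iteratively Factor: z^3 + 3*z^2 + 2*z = (z + 1)*(z^2 + 2*z) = (z + 1)*(z + 2)*(z)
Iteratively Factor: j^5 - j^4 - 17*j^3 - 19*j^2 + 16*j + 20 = (j + 2)*(j^4 - 3*j^3 - 11*j^2 + 3*j + 10) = (j - 1)*(j + 2)*(j^3 - 2*j^2 - 13*j - 10) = (j - 1)*(j + 2)^2*(j^2 - 4*j - 5) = (j - 1)*(j + 1)*(j + 2)^2*(j - 5)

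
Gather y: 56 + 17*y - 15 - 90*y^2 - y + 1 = -90*y^2 + 16*y + 42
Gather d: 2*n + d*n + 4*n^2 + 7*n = d*n + 4*n^2 + 9*n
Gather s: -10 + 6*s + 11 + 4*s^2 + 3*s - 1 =4*s^2 + 9*s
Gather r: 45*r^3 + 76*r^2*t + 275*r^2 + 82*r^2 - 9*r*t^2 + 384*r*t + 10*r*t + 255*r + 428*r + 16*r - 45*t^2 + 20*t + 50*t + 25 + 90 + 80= 45*r^3 + r^2*(76*t + 357) + r*(-9*t^2 + 394*t + 699) - 45*t^2 + 70*t + 195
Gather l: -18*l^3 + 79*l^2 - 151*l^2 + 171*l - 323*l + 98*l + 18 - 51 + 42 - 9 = -18*l^3 - 72*l^2 - 54*l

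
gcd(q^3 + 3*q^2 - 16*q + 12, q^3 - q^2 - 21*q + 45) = 1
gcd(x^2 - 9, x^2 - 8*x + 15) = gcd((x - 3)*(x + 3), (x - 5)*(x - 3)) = x - 3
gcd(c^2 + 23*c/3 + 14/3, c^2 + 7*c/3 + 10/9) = c + 2/3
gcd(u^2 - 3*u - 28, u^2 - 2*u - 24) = u + 4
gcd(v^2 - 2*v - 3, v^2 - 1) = v + 1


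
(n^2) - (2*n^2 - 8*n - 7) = -n^2 + 8*n + 7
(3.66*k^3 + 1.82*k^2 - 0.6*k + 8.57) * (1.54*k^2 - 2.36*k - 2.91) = 5.6364*k^5 - 5.8348*k^4 - 15.8698*k^3 + 9.3176*k^2 - 18.4792*k - 24.9387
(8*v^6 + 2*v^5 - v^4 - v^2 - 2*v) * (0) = 0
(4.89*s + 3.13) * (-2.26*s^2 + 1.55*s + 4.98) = -11.0514*s^3 + 0.5057*s^2 + 29.2037*s + 15.5874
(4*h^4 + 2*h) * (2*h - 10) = 8*h^5 - 40*h^4 + 4*h^2 - 20*h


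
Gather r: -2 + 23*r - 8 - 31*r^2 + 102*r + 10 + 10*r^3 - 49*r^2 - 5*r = 10*r^3 - 80*r^2 + 120*r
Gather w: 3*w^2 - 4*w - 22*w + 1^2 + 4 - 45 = 3*w^2 - 26*w - 40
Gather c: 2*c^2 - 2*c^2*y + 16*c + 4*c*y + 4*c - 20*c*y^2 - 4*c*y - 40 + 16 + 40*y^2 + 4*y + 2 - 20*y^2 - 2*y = c^2*(2 - 2*y) + c*(20 - 20*y^2) + 20*y^2 + 2*y - 22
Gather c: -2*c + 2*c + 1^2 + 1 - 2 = 0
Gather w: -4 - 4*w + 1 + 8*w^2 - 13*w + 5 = 8*w^2 - 17*w + 2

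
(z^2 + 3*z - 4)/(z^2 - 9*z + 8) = (z + 4)/(z - 8)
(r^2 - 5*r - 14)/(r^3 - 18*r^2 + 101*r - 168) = (r + 2)/(r^2 - 11*r + 24)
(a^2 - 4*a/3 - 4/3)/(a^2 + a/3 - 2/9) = 3*(a - 2)/(3*a - 1)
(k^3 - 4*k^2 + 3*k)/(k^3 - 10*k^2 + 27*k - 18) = k/(k - 6)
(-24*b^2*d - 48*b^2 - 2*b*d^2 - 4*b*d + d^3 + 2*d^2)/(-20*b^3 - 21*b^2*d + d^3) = (6*b*d + 12*b - d^2 - 2*d)/(5*b^2 + 4*b*d - d^2)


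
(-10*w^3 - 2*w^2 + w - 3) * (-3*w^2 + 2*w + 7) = 30*w^5 - 14*w^4 - 77*w^3 - 3*w^2 + w - 21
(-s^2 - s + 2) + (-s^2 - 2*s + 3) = -2*s^2 - 3*s + 5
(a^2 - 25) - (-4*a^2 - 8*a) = 5*a^2 + 8*a - 25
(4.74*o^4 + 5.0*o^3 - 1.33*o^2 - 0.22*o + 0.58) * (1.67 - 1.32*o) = -6.2568*o^5 + 1.3158*o^4 + 10.1056*o^3 - 1.9307*o^2 - 1.133*o + 0.9686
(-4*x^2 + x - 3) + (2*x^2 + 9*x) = -2*x^2 + 10*x - 3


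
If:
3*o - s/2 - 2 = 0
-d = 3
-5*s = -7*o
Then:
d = -3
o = 20/23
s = 28/23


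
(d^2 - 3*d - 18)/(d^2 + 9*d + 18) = (d - 6)/(d + 6)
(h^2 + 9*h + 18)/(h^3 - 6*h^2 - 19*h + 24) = (h + 6)/(h^2 - 9*h + 8)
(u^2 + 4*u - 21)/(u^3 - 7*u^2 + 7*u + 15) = (u + 7)/(u^2 - 4*u - 5)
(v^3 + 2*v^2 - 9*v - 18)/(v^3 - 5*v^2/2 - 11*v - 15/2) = 2*(-v^3 - 2*v^2 + 9*v + 18)/(-2*v^3 + 5*v^2 + 22*v + 15)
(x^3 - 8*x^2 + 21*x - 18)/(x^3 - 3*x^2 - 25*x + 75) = (x^2 - 5*x + 6)/(x^2 - 25)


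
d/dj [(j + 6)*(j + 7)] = 2*j + 13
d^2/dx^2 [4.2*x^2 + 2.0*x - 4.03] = 8.40000000000000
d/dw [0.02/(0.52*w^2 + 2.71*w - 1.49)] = (-0.0208*w - 0.0542)/(0.52*w^2 + 2.71*w - 1.49)^2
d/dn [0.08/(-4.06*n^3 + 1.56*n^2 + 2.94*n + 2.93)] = (0.9744*n^2 - 0.2496*n - 0.2352)/(-4.06*n^3 + 1.56*n^2 + 2.94*n + 2.93)^2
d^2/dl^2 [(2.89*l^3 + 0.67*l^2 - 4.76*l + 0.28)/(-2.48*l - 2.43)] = (-35.549312*l^3 - 104.497776*l^2 - 102.390966*l - 68.728118)/(15.252992*l^3 + 44.836416*l^2 + 43.932456*l + 14.348907)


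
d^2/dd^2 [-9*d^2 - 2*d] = -18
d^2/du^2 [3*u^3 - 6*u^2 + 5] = 18*u - 12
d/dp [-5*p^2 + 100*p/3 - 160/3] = 100/3 - 10*p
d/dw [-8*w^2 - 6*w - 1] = -16*w - 6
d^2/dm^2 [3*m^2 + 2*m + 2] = 6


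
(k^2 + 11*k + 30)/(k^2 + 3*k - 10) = (k + 6)/(k - 2)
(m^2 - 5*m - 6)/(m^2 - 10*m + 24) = (m + 1)/(m - 4)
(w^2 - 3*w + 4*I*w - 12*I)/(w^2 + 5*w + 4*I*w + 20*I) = (w - 3)/(w + 5)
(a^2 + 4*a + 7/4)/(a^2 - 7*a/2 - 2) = (a + 7/2)/(a - 4)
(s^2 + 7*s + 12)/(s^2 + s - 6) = (s + 4)/(s - 2)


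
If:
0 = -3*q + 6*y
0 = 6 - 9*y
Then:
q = 4/3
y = 2/3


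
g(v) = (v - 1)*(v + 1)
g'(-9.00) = -18.00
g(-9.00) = 80.00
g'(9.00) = 18.00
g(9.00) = 80.00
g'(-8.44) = -16.88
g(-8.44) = 70.23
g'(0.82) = 1.64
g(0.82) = -0.33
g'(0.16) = 0.32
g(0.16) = -0.97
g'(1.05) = 2.10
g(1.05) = 0.10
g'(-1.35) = -2.70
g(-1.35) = 0.82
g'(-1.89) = -3.78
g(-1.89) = 2.57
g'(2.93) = 5.86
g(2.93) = 7.58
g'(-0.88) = -1.76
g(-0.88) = -0.23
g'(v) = 2*v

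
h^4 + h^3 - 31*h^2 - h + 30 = (h - 5)*(h - 1)*(h + 1)*(h + 6)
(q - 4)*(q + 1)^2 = q^3 - 2*q^2 - 7*q - 4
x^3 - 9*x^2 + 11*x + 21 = (x - 7)*(x - 3)*(x + 1)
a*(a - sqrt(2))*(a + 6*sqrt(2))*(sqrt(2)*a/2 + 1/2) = sqrt(2)*a^4/2 + 11*a^3/2 - 7*sqrt(2)*a^2/2 - 6*a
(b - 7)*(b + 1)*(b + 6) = b^3 - 43*b - 42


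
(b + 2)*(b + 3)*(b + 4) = b^3 + 9*b^2 + 26*b + 24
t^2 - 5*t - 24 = (t - 8)*(t + 3)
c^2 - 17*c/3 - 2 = (c - 6)*(c + 1/3)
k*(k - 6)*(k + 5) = k^3 - k^2 - 30*k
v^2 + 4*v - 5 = (v - 1)*(v + 5)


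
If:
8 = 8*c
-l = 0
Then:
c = 1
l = 0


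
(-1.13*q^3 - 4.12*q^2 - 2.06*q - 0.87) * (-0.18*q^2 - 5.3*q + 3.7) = 0.2034*q^5 + 6.7306*q^4 + 18.0258*q^3 - 4.1694*q^2 - 3.011*q - 3.219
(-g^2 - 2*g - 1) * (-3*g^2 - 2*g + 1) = 3*g^4 + 8*g^3 + 6*g^2 - 1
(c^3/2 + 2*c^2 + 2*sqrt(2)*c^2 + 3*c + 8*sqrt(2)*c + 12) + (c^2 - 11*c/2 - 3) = c^3/2 + 2*sqrt(2)*c^2 + 3*c^2 - 5*c/2 + 8*sqrt(2)*c + 9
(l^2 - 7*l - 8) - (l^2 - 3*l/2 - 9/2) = -11*l/2 - 7/2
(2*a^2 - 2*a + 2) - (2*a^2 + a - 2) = 4 - 3*a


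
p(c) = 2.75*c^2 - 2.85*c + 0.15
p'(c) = 5.5*c - 2.85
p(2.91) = 15.14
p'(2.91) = 13.16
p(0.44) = -0.57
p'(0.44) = -0.43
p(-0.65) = 3.16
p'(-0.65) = -6.42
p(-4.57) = 70.61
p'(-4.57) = -27.98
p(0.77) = -0.41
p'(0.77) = 1.38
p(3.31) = 20.85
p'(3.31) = 15.36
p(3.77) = 28.49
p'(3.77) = 17.88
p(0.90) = -0.19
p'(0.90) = 2.10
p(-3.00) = 33.45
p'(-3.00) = -19.35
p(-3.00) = 33.45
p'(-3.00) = -19.35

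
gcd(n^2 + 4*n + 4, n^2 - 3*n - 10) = n + 2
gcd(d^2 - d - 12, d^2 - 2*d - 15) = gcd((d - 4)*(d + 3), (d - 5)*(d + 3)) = d + 3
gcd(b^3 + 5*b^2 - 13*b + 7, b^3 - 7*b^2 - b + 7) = b - 1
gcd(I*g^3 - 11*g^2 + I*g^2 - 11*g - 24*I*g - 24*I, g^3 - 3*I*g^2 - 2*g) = 1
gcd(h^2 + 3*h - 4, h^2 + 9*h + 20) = h + 4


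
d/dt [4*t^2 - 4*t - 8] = 8*t - 4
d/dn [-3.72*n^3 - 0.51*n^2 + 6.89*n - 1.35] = -11.16*n^2 - 1.02*n + 6.89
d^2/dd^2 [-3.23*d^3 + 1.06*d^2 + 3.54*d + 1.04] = 2.12 - 19.38*d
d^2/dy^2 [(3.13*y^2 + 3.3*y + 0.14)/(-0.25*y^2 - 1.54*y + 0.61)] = (1.9976*y^3 - 2.91645*y^2 - 3.3429*y - 9.236134)/(0.015625*y^6 + 0.28875*y^5 + 1.664325*y^4 + 2.243164*y^3 - 4.060953*y^2 + 1.719102*y - 0.226981)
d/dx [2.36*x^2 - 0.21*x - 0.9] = 4.72*x - 0.21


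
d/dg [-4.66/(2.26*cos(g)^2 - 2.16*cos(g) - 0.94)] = (10.0656 - 21.0632*cos(g))*sin(g)/(-2.26*cos(g)^2 + 2.16*cos(g) + 0.94)^2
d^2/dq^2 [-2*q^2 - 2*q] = -4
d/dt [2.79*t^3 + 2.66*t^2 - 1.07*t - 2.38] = 8.37*t^2 + 5.32*t - 1.07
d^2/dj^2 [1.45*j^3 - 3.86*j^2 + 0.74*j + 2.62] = 8.7*j - 7.72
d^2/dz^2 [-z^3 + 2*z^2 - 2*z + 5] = 4 - 6*z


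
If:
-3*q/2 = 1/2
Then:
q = -1/3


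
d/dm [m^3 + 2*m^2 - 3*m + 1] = 3*m^2 + 4*m - 3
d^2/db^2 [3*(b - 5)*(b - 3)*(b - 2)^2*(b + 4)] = 60*b^3 - 288*b^2 + 54*b + 672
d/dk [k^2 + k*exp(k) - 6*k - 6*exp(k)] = k*exp(k) + 2*k - 5*exp(k) - 6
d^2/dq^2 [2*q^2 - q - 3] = 4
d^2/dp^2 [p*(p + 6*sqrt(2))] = 2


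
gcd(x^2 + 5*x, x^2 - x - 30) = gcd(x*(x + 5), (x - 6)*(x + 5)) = x + 5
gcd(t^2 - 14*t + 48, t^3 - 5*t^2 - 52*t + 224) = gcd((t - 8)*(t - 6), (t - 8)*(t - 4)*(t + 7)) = t - 8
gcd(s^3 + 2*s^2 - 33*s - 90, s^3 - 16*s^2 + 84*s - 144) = s - 6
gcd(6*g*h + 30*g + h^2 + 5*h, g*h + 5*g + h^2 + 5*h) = h + 5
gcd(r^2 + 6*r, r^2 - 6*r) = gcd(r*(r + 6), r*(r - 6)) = r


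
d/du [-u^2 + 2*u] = 2 - 2*u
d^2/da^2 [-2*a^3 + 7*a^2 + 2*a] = 14 - 12*a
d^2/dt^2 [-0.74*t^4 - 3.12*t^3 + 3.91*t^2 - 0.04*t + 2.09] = -8.88*t^2 - 18.72*t + 7.82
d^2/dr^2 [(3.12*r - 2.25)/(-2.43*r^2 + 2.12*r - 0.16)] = (-(3.12*r - 2.25)*(4.86*r - 2.12)*(9.72*r - 4.24) + (45.4896*r - 24.1638)*(2.43*r^2 - 2.12*r + 0.16))/(2.43*r^2 - 2.12*r + 0.16)^3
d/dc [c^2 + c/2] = 2*c + 1/2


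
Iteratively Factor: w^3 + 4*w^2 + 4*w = (w + 2)*(w^2 + 2*w) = w*(w + 2)*(w + 2)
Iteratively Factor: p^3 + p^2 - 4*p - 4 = (p + 2)*(p^2 - p - 2) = (p - 2)*(p + 2)*(p + 1)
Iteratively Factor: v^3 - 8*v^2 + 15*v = (v - 3)*(v^2 - 5*v) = v*(v - 3)*(v - 5)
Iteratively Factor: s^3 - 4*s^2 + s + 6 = (s - 2)*(s^2 - 2*s - 3) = (s - 3)*(s - 2)*(s + 1)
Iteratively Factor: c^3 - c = (c)*(c^2 - 1) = c*(c - 1)*(c + 1)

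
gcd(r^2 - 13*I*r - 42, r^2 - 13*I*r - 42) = r^2 - 13*I*r - 42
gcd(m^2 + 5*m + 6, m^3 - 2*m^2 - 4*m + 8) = m + 2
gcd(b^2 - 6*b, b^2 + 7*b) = b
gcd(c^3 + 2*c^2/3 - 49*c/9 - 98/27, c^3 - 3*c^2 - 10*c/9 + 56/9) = c - 7/3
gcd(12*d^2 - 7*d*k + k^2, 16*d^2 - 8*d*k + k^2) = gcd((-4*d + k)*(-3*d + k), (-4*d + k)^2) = 4*d - k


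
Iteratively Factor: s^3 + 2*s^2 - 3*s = (s + 3)*(s^2 - s) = (s - 1)*(s + 3)*(s)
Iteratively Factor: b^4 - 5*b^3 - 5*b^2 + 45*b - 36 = (b - 3)*(b^3 - 2*b^2 - 11*b + 12) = (b - 3)*(b + 3)*(b^2 - 5*b + 4) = (b - 4)*(b - 3)*(b + 3)*(b - 1)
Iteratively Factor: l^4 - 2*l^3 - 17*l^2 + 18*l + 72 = (l - 3)*(l^3 + l^2 - 14*l - 24) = (l - 3)*(l + 2)*(l^2 - l - 12) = (l - 3)*(l + 2)*(l + 3)*(l - 4)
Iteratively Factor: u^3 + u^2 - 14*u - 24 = (u + 2)*(u^2 - u - 12) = (u + 2)*(u + 3)*(u - 4)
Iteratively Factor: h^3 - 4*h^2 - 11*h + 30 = (h - 2)*(h^2 - 2*h - 15) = (h - 5)*(h - 2)*(h + 3)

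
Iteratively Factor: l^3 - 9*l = (l - 3)*(l^2 + 3*l) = (l - 3)*(l + 3)*(l)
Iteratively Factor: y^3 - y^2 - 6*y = (y + 2)*(y^2 - 3*y) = y*(y + 2)*(y - 3)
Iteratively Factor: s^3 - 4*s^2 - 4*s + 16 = (s - 2)*(s^2 - 2*s - 8) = (s - 4)*(s - 2)*(s + 2)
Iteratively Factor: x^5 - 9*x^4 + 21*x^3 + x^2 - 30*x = (x)*(x^4 - 9*x^3 + 21*x^2 + x - 30) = x*(x - 3)*(x^3 - 6*x^2 + 3*x + 10) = x*(x - 3)*(x + 1)*(x^2 - 7*x + 10) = x*(x - 5)*(x - 3)*(x + 1)*(x - 2)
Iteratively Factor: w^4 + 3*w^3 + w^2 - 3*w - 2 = (w + 1)*(w^3 + 2*w^2 - w - 2) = (w - 1)*(w + 1)*(w^2 + 3*w + 2) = (w - 1)*(w + 1)^2*(w + 2)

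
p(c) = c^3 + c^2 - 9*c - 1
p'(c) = 3*c^2 + 2*c - 9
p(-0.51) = 3.72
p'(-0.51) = -9.24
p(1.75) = -8.33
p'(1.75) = 3.69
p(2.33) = -3.89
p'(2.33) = 11.95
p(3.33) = 17.04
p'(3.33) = 30.93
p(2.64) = 0.61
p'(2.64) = 17.19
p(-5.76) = -107.09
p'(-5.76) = 79.01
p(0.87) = -7.41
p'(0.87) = -4.99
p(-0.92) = 7.35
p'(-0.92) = -8.30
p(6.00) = 197.00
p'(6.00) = 111.00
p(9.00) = 728.00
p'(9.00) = 252.00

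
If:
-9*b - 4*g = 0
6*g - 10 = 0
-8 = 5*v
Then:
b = -20/27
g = 5/3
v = -8/5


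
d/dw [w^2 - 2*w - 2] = 2*w - 2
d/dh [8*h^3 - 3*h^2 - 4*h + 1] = 24*h^2 - 6*h - 4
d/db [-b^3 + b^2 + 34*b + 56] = -3*b^2 + 2*b + 34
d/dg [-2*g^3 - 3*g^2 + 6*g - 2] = -6*g^2 - 6*g + 6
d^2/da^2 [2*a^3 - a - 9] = 12*a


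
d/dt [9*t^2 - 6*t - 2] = 18*t - 6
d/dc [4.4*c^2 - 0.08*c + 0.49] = 8.8*c - 0.08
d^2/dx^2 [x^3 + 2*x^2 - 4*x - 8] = 6*x + 4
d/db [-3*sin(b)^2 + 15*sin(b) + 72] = 3*(5 - 2*sin(b))*cos(b)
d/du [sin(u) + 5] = cos(u)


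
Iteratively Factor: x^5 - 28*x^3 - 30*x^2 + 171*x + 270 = (x + 3)*(x^4 - 3*x^3 - 19*x^2 + 27*x + 90) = (x - 5)*(x + 3)*(x^3 + 2*x^2 - 9*x - 18) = (x - 5)*(x - 3)*(x + 3)*(x^2 + 5*x + 6) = (x - 5)*(x - 3)*(x + 3)^2*(x + 2)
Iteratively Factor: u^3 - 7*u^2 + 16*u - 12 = (u - 2)*(u^2 - 5*u + 6) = (u - 3)*(u - 2)*(u - 2)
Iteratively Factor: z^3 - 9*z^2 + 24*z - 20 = (z - 2)*(z^2 - 7*z + 10) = (z - 5)*(z - 2)*(z - 2)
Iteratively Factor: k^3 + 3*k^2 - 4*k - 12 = (k + 2)*(k^2 + k - 6) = (k + 2)*(k + 3)*(k - 2)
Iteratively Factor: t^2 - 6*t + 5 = (t - 1)*(t - 5)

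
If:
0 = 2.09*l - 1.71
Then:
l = 0.82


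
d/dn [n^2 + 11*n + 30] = 2*n + 11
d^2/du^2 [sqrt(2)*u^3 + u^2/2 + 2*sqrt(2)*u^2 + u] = 6*sqrt(2)*u + 1 + 4*sqrt(2)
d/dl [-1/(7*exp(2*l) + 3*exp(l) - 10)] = (14*exp(l) + 3)*exp(l)/(7*exp(2*l) + 3*exp(l) - 10)^2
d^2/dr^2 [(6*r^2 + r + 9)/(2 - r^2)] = 2*(-r^3 - 63*r^2 - 6*r - 42)/(r^6 - 6*r^4 + 12*r^2 - 8)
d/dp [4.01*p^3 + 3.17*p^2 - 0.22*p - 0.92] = 12.03*p^2 + 6.34*p - 0.22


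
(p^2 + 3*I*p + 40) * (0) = 0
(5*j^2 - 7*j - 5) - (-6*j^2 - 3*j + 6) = 11*j^2 - 4*j - 11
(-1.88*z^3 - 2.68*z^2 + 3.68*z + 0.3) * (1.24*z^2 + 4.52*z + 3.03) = -2.3312*z^5 - 11.8208*z^4 - 13.2468*z^3 + 8.8852*z^2 + 12.5064*z + 0.909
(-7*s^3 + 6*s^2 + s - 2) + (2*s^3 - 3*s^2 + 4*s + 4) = -5*s^3 + 3*s^2 + 5*s + 2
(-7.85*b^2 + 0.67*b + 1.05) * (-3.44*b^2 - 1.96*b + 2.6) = 27.004*b^4 + 13.0812*b^3 - 25.3352*b^2 - 0.316*b + 2.73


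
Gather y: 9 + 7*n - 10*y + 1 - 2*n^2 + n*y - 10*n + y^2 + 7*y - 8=-2*n^2 - 3*n + y^2 + y*(n - 3) + 2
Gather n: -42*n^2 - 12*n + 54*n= -42*n^2 + 42*n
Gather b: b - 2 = b - 2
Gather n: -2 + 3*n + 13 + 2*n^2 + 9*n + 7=2*n^2 + 12*n + 18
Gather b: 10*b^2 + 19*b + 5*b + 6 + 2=10*b^2 + 24*b + 8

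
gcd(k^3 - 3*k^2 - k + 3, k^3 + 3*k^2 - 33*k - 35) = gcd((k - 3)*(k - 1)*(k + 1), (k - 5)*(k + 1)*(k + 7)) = k + 1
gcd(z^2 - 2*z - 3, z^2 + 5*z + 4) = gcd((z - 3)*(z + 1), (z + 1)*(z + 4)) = z + 1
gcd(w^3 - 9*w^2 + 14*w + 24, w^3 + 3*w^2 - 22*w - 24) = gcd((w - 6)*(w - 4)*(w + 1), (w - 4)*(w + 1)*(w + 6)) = w^2 - 3*w - 4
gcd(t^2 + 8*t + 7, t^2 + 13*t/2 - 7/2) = t + 7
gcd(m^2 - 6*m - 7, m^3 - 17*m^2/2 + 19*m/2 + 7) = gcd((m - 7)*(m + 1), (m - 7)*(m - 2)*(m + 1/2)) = m - 7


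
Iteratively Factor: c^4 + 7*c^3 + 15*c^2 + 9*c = (c + 3)*(c^3 + 4*c^2 + 3*c) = (c + 3)^2*(c^2 + c) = (c + 1)*(c + 3)^2*(c)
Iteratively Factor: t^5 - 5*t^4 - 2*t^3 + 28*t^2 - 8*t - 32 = (t + 1)*(t^4 - 6*t^3 + 4*t^2 + 24*t - 32) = (t - 2)*(t + 1)*(t^3 - 4*t^2 - 4*t + 16) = (t - 2)^2*(t + 1)*(t^2 - 2*t - 8) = (t - 2)^2*(t + 1)*(t + 2)*(t - 4)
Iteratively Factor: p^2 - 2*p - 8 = (p - 4)*(p + 2)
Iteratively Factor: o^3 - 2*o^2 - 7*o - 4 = (o + 1)*(o^2 - 3*o - 4) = (o + 1)^2*(o - 4)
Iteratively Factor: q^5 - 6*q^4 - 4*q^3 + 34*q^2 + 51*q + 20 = (q - 5)*(q^4 - q^3 - 9*q^2 - 11*q - 4) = (q - 5)*(q + 1)*(q^3 - 2*q^2 - 7*q - 4) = (q - 5)*(q + 1)^2*(q^2 - 3*q - 4) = (q - 5)*(q + 1)^3*(q - 4)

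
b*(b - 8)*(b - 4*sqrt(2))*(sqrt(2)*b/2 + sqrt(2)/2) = sqrt(2)*b^4/2 - 7*sqrt(2)*b^3/2 - 4*b^3 - 4*sqrt(2)*b^2 + 28*b^2 + 32*b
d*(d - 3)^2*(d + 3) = d^4 - 3*d^3 - 9*d^2 + 27*d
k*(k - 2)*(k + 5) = k^3 + 3*k^2 - 10*k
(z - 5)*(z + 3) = z^2 - 2*z - 15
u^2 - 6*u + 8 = (u - 4)*(u - 2)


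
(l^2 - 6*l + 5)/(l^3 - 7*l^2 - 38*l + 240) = (l - 1)/(l^2 - 2*l - 48)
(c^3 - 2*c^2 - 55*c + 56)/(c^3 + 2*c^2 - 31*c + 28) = (c - 8)/(c - 4)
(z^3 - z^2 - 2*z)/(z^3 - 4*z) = (z + 1)/(z + 2)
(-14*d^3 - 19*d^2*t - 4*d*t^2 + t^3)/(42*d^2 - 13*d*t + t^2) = (2*d^2 + 3*d*t + t^2)/(-6*d + t)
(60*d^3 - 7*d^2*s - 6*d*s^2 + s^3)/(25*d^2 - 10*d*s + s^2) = (-12*d^2 - d*s + s^2)/(-5*d + s)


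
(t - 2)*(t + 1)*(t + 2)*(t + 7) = t^4 + 8*t^3 + 3*t^2 - 32*t - 28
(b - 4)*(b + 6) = b^2 + 2*b - 24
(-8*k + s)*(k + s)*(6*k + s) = -48*k^3 - 50*k^2*s - k*s^2 + s^3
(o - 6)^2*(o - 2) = o^3 - 14*o^2 + 60*o - 72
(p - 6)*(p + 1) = p^2 - 5*p - 6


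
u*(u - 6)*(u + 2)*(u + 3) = u^4 - u^3 - 24*u^2 - 36*u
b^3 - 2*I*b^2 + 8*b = b*(b - 4*I)*(b + 2*I)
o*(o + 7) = o^2 + 7*o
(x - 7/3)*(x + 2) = x^2 - x/3 - 14/3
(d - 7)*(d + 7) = d^2 - 49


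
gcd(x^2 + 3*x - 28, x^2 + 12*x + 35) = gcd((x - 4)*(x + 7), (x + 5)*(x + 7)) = x + 7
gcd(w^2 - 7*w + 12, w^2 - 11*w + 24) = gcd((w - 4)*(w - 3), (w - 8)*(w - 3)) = w - 3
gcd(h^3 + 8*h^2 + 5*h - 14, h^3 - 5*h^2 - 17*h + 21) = h - 1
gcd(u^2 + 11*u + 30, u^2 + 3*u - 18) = u + 6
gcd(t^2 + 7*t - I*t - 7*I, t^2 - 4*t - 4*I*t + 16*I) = 1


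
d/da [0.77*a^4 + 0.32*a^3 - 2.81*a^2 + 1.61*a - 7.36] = 3.08*a^3 + 0.96*a^2 - 5.62*a + 1.61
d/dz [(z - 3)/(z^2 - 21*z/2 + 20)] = 2*(-2*z^2 + 12*z - 23)/(4*z^4 - 84*z^3 + 601*z^2 - 1680*z + 1600)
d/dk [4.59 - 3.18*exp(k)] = -3.18*exp(k)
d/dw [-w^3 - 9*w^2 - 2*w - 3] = -3*w^2 - 18*w - 2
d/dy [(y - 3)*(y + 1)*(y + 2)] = 3*y^2 - 7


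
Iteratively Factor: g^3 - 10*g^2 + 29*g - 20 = (g - 4)*(g^2 - 6*g + 5) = (g - 5)*(g - 4)*(g - 1)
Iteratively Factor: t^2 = (t)*(t)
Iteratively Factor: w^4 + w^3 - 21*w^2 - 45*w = (w - 5)*(w^3 + 6*w^2 + 9*w) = (w - 5)*(w + 3)*(w^2 + 3*w) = (w - 5)*(w + 3)^2*(w)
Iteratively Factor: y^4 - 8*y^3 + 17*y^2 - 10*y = (y - 5)*(y^3 - 3*y^2 + 2*y) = (y - 5)*(y - 1)*(y^2 - 2*y) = y*(y - 5)*(y - 1)*(y - 2)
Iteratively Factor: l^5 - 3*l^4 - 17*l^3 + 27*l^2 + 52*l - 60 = (l + 2)*(l^4 - 5*l^3 - 7*l^2 + 41*l - 30) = (l - 1)*(l + 2)*(l^3 - 4*l^2 - 11*l + 30) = (l - 5)*(l - 1)*(l + 2)*(l^2 + l - 6) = (l - 5)*(l - 1)*(l + 2)*(l + 3)*(l - 2)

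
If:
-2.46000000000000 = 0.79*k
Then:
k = -3.11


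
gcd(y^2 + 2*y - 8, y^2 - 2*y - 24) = y + 4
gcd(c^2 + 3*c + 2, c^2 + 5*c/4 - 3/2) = c + 2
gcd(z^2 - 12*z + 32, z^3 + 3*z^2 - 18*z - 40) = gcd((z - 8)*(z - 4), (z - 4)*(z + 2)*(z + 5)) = z - 4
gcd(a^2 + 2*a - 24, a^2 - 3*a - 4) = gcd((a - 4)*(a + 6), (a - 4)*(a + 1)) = a - 4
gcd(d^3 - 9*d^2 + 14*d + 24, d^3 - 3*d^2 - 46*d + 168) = d^2 - 10*d + 24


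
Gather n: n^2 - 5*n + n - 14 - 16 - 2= n^2 - 4*n - 32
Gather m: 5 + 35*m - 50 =35*m - 45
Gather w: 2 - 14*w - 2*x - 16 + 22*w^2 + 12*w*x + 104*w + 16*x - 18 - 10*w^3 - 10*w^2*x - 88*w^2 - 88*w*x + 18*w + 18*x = -10*w^3 + w^2*(-10*x - 66) + w*(108 - 76*x) + 32*x - 32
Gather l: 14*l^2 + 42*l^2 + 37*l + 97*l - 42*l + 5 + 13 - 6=56*l^2 + 92*l + 12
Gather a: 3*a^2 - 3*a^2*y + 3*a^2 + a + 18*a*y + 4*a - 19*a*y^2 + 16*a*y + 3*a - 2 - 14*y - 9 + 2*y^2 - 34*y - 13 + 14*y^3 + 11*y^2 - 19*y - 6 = a^2*(6 - 3*y) + a*(-19*y^2 + 34*y + 8) + 14*y^3 + 13*y^2 - 67*y - 30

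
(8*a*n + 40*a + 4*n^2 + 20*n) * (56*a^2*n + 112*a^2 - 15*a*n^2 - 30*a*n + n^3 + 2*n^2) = 448*a^3*n^2 + 3136*a^3*n + 4480*a^3 + 104*a^2*n^3 + 728*a^2*n^2 + 1040*a^2*n - 52*a*n^4 - 364*a*n^3 - 520*a*n^2 + 4*n^5 + 28*n^4 + 40*n^3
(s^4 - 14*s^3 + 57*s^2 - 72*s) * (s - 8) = s^5 - 22*s^4 + 169*s^3 - 528*s^2 + 576*s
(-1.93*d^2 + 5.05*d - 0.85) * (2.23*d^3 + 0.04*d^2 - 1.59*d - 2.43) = -4.3039*d^5 + 11.1843*d^4 + 1.3752*d^3 - 3.3736*d^2 - 10.92*d + 2.0655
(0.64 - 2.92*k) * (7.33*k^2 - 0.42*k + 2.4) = -21.4036*k^3 + 5.9176*k^2 - 7.2768*k + 1.536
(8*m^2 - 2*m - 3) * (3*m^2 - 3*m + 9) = 24*m^4 - 30*m^3 + 69*m^2 - 9*m - 27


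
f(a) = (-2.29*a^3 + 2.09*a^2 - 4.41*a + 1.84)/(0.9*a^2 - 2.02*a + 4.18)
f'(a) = (2.02 - 1.8*a)*(-2.29*a^3 + 2.09*a^2 - 4.41*a + 1.84)/(0.9*a^2 - 2.02*a + 4.18)^2 + (-6.87*a^2 + 4.18*a - 4.41)/(0.9*a^2 - 2.02*a + 4.18) = (-2.061*a^4 + 9.2516*a^3 - 28.9694*a^2 + 14.1604*a - 14.717)/(0.81*a^4 - 3.636*a^3 + 11.6044*a^2 - 16.8872*a + 17.4724)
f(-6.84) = 14.35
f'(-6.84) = -2.47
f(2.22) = -5.50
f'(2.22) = -4.39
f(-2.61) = 4.38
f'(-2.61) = -2.10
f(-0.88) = 1.34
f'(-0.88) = -1.29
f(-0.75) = 1.18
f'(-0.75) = -1.20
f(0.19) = 0.28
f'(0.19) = -0.89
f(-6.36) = 13.17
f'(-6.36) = -2.46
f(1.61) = -2.88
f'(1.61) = -3.97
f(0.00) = 0.44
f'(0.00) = -0.84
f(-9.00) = 19.74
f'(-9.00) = -2.51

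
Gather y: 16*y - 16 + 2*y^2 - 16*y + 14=2*y^2 - 2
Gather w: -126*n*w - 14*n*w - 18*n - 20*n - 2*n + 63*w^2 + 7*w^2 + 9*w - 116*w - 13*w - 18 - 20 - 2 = -40*n + 70*w^2 + w*(-140*n - 120) - 40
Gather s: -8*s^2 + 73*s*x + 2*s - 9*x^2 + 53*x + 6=-8*s^2 + s*(73*x + 2) - 9*x^2 + 53*x + 6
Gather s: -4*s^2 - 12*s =-4*s^2 - 12*s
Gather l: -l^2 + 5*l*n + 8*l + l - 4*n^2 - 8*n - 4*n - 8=-l^2 + l*(5*n + 9) - 4*n^2 - 12*n - 8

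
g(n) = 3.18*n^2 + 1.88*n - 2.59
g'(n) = 6.36*n + 1.88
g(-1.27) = 0.15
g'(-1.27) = -6.20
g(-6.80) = 131.67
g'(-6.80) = -41.37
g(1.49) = 7.27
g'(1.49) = 11.36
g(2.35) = 19.39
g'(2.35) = 16.83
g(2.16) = 16.31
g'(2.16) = 15.62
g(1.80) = 11.10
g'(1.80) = 13.33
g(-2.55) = 13.29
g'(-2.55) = -14.34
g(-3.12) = 22.50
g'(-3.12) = -17.96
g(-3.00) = 20.39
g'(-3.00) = -17.20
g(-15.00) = 684.71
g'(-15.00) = -93.52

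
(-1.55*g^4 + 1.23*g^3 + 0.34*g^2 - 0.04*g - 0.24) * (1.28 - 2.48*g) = 3.844*g^5 - 5.0344*g^4 + 0.7312*g^3 + 0.5344*g^2 + 0.544*g - 0.3072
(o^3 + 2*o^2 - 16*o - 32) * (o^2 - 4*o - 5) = o^5 - 2*o^4 - 29*o^3 + 22*o^2 + 208*o + 160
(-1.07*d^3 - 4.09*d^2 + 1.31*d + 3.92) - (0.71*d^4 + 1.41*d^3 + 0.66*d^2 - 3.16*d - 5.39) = -0.71*d^4 - 2.48*d^3 - 4.75*d^2 + 4.47*d + 9.31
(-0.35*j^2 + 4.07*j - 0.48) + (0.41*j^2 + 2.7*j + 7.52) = 0.06*j^2 + 6.77*j + 7.04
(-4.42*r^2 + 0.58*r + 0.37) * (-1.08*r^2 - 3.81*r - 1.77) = 4.7736*r^4 + 16.2138*r^3 + 5.214*r^2 - 2.4363*r - 0.6549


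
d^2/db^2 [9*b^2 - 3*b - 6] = 18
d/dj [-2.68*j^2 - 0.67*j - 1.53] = -5.36*j - 0.67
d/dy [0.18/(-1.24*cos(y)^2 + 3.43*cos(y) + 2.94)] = (0.6174 - 0.4464*cos(y))*sin(y)/(-1.24*cos(y)^2 + 3.43*cos(y) + 2.94)^2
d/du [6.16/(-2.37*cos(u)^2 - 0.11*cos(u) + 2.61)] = -(29.1984*cos(u) + 0.6776)*sin(u)/(2.37*cos(u)^2 + 0.11*cos(u) - 2.61)^2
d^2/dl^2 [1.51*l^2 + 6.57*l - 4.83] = 3.02000000000000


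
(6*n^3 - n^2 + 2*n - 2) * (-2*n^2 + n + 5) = -12*n^5 + 8*n^4 + 25*n^3 + n^2 + 8*n - 10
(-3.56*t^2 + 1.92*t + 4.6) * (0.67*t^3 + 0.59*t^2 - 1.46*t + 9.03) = -2.3852*t^5 - 0.814*t^4 + 9.4124*t^3 - 32.236*t^2 + 10.6216*t + 41.538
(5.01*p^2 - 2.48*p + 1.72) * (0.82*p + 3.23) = 4.1082*p^3 + 14.1487*p^2 - 6.6*p + 5.5556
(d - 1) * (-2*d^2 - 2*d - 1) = -2*d^3 + d + 1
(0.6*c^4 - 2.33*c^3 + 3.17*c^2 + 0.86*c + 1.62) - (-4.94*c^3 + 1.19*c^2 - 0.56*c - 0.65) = 0.6*c^4 + 2.61*c^3 + 1.98*c^2 + 1.42*c + 2.27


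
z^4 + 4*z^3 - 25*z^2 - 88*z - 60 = (z - 5)*(z + 1)*(z + 2)*(z + 6)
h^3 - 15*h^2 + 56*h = h*(h - 8)*(h - 7)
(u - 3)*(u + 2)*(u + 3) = u^3 + 2*u^2 - 9*u - 18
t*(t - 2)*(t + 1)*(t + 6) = t^4 + 5*t^3 - 8*t^2 - 12*t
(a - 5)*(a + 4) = a^2 - a - 20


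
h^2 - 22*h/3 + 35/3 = (h - 5)*(h - 7/3)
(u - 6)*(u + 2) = u^2 - 4*u - 12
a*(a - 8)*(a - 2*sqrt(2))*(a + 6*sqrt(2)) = a^4 - 8*a^3 + 4*sqrt(2)*a^3 - 32*sqrt(2)*a^2 - 24*a^2 + 192*a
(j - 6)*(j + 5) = j^2 - j - 30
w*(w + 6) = w^2 + 6*w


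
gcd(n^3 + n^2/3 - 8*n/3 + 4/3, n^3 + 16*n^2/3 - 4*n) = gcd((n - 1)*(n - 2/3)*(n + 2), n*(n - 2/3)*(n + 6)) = n - 2/3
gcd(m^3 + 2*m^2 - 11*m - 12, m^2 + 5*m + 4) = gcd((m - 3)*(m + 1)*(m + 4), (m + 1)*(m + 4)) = m^2 + 5*m + 4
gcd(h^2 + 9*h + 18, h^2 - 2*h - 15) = h + 3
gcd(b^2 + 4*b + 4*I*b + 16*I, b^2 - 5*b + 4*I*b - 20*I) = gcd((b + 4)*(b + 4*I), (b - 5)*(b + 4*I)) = b + 4*I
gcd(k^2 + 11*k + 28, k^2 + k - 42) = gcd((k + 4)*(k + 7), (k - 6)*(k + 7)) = k + 7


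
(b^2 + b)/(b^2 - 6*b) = (b + 1)/(b - 6)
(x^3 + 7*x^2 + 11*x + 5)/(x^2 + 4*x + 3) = (x^2 + 6*x + 5)/(x + 3)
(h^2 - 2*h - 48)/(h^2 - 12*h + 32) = (h + 6)/(h - 4)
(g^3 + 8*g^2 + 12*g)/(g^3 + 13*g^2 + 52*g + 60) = g/(g + 5)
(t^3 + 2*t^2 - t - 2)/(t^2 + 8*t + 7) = (t^2 + t - 2)/(t + 7)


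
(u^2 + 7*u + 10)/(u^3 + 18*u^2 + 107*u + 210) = (u + 2)/(u^2 + 13*u + 42)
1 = 1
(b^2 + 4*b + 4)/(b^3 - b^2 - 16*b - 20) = 1/(b - 5)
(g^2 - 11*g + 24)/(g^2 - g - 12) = (-g^2 + 11*g - 24)/(-g^2 + g + 12)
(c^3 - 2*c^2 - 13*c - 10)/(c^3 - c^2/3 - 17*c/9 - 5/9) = 9*(c^2 - 3*c - 10)/(9*c^2 - 12*c - 5)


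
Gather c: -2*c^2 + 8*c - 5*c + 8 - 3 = -2*c^2 + 3*c + 5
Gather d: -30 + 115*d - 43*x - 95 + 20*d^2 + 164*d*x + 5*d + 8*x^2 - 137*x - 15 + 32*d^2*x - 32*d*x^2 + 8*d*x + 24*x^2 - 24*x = d^2*(32*x + 20) + d*(-32*x^2 + 172*x + 120) + 32*x^2 - 204*x - 140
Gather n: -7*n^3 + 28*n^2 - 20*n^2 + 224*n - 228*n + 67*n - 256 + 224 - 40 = -7*n^3 + 8*n^2 + 63*n - 72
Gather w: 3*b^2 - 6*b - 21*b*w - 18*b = 3*b^2 - 21*b*w - 24*b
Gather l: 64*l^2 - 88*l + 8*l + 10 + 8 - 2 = 64*l^2 - 80*l + 16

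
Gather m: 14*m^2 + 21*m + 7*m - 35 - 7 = 14*m^2 + 28*m - 42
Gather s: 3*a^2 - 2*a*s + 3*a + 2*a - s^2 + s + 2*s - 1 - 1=3*a^2 + 5*a - s^2 + s*(3 - 2*a) - 2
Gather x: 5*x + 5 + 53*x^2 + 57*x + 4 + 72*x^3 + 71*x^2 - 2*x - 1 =72*x^3 + 124*x^2 + 60*x + 8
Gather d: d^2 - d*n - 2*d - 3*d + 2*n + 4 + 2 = d^2 + d*(-n - 5) + 2*n + 6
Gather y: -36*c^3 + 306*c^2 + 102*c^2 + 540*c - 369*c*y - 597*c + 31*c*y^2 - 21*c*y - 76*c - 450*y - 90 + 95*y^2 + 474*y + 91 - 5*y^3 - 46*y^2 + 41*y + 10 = -36*c^3 + 408*c^2 - 133*c - 5*y^3 + y^2*(31*c + 49) + y*(65 - 390*c) + 11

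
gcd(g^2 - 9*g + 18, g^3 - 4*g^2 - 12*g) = g - 6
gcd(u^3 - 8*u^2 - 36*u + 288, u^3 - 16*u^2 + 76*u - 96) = u^2 - 14*u + 48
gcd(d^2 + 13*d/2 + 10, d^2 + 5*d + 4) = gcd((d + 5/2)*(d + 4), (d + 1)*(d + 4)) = d + 4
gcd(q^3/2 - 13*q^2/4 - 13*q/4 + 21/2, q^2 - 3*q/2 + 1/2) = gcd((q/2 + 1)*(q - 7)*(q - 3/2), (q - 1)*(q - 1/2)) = 1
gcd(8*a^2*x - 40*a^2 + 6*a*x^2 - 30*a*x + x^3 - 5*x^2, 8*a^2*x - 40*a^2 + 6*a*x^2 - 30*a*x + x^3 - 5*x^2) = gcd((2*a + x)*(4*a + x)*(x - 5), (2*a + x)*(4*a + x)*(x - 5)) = 8*a^2*x - 40*a^2 + 6*a*x^2 - 30*a*x + x^3 - 5*x^2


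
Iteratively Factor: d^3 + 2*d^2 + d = (d)*(d^2 + 2*d + 1) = d*(d + 1)*(d + 1)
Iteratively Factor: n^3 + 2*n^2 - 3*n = (n)*(n^2 + 2*n - 3) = n*(n + 3)*(n - 1)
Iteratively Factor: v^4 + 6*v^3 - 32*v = (v + 4)*(v^3 + 2*v^2 - 8*v) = v*(v + 4)*(v^2 + 2*v - 8) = v*(v + 4)^2*(v - 2)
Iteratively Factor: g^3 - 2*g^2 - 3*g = (g)*(g^2 - 2*g - 3) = g*(g - 3)*(g + 1)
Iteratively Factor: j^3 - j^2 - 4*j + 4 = (j - 2)*(j^2 + j - 2) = (j - 2)*(j + 2)*(j - 1)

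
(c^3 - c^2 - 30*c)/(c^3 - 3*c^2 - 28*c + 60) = c/(c - 2)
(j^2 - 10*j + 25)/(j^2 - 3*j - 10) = (j - 5)/(j + 2)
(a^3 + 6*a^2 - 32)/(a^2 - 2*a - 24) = (a^2 + 2*a - 8)/(a - 6)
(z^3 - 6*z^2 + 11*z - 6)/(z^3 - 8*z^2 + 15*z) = (z^2 - 3*z + 2)/(z*(z - 5))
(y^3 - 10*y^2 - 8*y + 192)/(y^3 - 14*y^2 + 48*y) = (y + 4)/y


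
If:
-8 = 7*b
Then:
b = -8/7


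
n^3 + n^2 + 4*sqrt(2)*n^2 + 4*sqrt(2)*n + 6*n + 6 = (n + 1)*(n + sqrt(2))*(n + 3*sqrt(2))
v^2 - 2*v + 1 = (v - 1)^2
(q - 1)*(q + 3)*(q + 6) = q^3 + 8*q^2 + 9*q - 18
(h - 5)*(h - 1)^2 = h^3 - 7*h^2 + 11*h - 5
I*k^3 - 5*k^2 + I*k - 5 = (k + I)*(k + 5*I)*(I*k + 1)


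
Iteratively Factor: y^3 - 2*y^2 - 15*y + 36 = (y + 4)*(y^2 - 6*y + 9) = (y - 3)*(y + 4)*(y - 3)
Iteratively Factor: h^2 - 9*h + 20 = (h - 4)*(h - 5)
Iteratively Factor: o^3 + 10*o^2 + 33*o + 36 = (o + 3)*(o^2 + 7*o + 12) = (o + 3)*(o + 4)*(o + 3)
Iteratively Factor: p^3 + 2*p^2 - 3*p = (p)*(p^2 + 2*p - 3) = p*(p + 3)*(p - 1)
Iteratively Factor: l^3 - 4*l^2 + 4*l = (l - 2)*(l^2 - 2*l) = l*(l - 2)*(l - 2)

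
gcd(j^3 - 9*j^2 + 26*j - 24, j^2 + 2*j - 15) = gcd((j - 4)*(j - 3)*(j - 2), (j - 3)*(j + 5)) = j - 3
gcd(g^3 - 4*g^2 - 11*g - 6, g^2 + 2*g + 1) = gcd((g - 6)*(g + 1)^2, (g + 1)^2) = g^2 + 2*g + 1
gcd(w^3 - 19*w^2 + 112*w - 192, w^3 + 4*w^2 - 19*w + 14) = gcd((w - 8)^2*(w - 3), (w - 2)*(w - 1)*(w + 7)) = 1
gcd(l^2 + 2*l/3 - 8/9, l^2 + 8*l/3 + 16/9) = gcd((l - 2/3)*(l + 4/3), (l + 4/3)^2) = l + 4/3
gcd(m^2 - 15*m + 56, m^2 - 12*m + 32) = m - 8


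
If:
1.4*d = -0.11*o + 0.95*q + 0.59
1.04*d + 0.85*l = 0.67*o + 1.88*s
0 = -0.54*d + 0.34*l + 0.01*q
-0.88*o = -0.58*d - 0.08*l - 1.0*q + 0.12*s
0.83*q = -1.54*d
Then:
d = 0.20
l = 0.32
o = -0.31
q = -0.37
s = 0.36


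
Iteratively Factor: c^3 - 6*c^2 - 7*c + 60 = (c - 4)*(c^2 - 2*c - 15) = (c - 4)*(c + 3)*(c - 5)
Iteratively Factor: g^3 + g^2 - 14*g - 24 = (g + 2)*(g^2 - g - 12) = (g + 2)*(g + 3)*(g - 4)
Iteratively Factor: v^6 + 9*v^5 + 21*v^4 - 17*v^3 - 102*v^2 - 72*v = (v - 2)*(v^5 + 11*v^4 + 43*v^3 + 69*v^2 + 36*v) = v*(v - 2)*(v^4 + 11*v^3 + 43*v^2 + 69*v + 36) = v*(v - 2)*(v + 1)*(v^3 + 10*v^2 + 33*v + 36) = v*(v - 2)*(v + 1)*(v + 3)*(v^2 + 7*v + 12) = v*(v - 2)*(v + 1)*(v + 3)*(v + 4)*(v + 3)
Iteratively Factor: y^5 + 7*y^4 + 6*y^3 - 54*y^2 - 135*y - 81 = (y + 3)*(y^4 + 4*y^3 - 6*y^2 - 36*y - 27) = (y + 1)*(y + 3)*(y^3 + 3*y^2 - 9*y - 27) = (y + 1)*(y + 3)^2*(y^2 - 9) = (y - 3)*(y + 1)*(y + 3)^2*(y + 3)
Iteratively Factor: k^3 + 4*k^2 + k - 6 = (k + 3)*(k^2 + k - 2) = (k - 1)*(k + 3)*(k + 2)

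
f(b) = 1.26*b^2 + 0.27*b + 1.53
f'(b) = 2.52*b + 0.27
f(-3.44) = 15.51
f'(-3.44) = -8.40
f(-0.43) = 1.65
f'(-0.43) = -0.81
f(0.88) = 2.74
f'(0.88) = 2.49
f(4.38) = 26.88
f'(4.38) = 11.31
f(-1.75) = 4.92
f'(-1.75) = -4.14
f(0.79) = 2.53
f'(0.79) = 2.26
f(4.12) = 24.03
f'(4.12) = 10.65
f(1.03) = 3.14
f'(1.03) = 2.87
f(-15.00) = 280.98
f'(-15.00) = -37.53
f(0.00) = 1.53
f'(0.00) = 0.27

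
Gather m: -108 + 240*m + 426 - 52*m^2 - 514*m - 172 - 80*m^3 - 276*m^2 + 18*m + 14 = -80*m^3 - 328*m^2 - 256*m + 160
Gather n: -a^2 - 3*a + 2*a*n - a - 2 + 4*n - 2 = -a^2 - 4*a + n*(2*a + 4) - 4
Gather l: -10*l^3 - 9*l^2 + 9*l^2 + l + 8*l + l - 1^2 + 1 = -10*l^3 + 10*l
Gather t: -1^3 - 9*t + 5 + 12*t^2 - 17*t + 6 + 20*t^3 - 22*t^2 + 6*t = 20*t^3 - 10*t^2 - 20*t + 10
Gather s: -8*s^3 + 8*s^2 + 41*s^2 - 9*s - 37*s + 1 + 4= -8*s^3 + 49*s^2 - 46*s + 5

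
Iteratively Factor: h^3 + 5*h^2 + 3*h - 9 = (h - 1)*(h^2 + 6*h + 9) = (h - 1)*(h + 3)*(h + 3)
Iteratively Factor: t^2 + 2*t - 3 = (t - 1)*(t + 3)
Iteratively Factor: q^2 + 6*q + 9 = (q + 3)*(q + 3)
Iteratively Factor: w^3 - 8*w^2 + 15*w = (w - 5)*(w^2 - 3*w) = w*(w - 5)*(w - 3)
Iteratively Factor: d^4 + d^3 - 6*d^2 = (d)*(d^3 + d^2 - 6*d) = d^2*(d^2 + d - 6) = d^2*(d - 2)*(d + 3)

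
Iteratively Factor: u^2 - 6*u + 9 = (u - 3)*(u - 3)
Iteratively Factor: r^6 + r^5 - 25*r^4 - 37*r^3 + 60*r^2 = (r + 3)*(r^5 - 2*r^4 - 19*r^3 + 20*r^2) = (r - 5)*(r + 3)*(r^4 + 3*r^3 - 4*r^2) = (r - 5)*(r + 3)*(r + 4)*(r^3 - r^2) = (r - 5)*(r - 1)*(r + 3)*(r + 4)*(r^2) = r*(r - 5)*(r - 1)*(r + 3)*(r + 4)*(r)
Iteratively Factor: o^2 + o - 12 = (o - 3)*(o + 4)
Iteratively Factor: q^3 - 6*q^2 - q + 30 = (q + 2)*(q^2 - 8*q + 15) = (q - 5)*(q + 2)*(q - 3)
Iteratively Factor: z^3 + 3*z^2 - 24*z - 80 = (z - 5)*(z^2 + 8*z + 16) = (z - 5)*(z + 4)*(z + 4)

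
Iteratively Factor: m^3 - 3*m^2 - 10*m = (m + 2)*(m^2 - 5*m) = (m - 5)*(m + 2)*(m)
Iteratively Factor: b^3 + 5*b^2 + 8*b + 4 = (b + 2)*(b^2 + 3*b + 2) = (b + 1)*(b + 2)*(b + 2)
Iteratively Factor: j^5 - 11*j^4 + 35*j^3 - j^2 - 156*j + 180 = (j + 2)*(j^4 - 13*j^3 + 61*j^2 - 123*j + 90) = (j - 2)*(j + 2)*(j^3 - 11*j^2 + 39*j - 45) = (j - 5)*(j - 2)*(j + 2)*(j^2 - 6*j + 9) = (j - 5)*(j - 3)*(j - 2)*(j + 2)*(j - 3)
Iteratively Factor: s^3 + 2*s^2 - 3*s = (s)*(s^2 + 2*s - 3) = s*(s + 3)*(s - 1)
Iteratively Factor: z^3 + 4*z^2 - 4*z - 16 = (z - 2)*(z^2 + 6*z + 8) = (z - 2)*(z + 4)*(z + 2)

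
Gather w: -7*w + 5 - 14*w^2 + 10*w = -14*w^2 + 3*w + 5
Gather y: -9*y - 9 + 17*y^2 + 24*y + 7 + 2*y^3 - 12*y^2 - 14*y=2*y^3 + 5*y^2 + y - 2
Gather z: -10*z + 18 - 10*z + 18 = 36 - 20*z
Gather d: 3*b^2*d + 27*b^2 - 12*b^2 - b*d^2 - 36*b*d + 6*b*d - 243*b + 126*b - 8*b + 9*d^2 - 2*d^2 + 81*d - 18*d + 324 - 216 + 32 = 15*b^2 - 125*b + d^2*(7 - b) + d*(3*b^2 - 30*b + 63) + 140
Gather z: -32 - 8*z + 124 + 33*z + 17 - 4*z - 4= 21*z + 105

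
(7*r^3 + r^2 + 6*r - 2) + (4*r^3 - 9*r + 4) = 11*r^3 + r^2 - 3*r + 2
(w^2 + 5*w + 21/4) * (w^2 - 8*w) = w^4 - 3*w^3 - 139*w^2/4 - 42*w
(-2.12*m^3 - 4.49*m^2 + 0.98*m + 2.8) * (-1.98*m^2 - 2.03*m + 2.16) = 4.1976*m^5 + 13.1938*m^4 + 2.5951*m^3 - 17.2318*m^2 - 3.5672*m + 6.048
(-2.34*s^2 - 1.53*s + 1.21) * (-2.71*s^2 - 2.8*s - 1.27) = 6.3414*s^4 + 10.6983*s^3 + 3.9767*s^2 - 1.4449*s - 1.5367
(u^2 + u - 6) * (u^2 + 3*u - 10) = u^4 + 4*u^3 - 13*u^2 - 28*u + 60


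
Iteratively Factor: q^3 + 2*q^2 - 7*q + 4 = (q - 1)*(q^2 + 3*q - 4) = (q - 1)^2*(q + 4)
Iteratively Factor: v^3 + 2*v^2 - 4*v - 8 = (v + 2)*(v^2 - 4) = (v - 2)*(v + 2)*(v + 2)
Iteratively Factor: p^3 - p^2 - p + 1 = (p - 1)*(p^2 - 1) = (p - 1)*(p + 1)*(p - 1)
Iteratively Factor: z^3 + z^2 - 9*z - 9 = (z + 1)*(z^2 - 9) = (z + 1)*(z + 3)*(z - 3)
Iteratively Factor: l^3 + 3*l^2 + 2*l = (l + 2)*(l^2 + l) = (l + 1)*(l + 2)*(l)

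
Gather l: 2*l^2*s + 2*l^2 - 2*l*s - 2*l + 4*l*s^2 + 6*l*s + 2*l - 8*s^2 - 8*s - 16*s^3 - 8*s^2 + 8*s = l^2*(2*s + 2) + l*(4*s^2 + 4*s) - 16*s^3 - 16*s^2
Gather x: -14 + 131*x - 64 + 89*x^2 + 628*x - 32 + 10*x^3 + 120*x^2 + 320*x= 10*x^3 + 209*x^2 + 1079*x - 110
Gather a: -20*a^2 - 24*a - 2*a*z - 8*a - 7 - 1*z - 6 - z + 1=-20*a^2 + a*(-2*z - 32) - 2*z - 12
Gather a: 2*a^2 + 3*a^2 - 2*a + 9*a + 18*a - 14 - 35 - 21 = 5*a^2 + 25*a - 70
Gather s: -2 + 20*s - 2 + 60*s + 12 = 80*s + 8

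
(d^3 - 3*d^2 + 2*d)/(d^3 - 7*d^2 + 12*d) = (d^2 - 3*d + 2)/(d^2 - 7*d + 12)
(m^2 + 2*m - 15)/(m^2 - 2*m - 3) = (m + 5)/(m + 1)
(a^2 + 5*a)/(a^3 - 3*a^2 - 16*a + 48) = a*(a + 5)/(a^3 - 3*a^2 - 16*a + 48)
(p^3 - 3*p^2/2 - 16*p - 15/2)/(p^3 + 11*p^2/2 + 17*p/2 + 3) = (p - 5)/(p + 2)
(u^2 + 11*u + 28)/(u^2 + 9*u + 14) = (u + 4)/(u + 2)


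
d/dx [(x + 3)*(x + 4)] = 2*x + 7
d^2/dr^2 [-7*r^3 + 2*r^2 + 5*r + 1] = 4 - 42*r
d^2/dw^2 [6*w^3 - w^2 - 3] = 36*w - 2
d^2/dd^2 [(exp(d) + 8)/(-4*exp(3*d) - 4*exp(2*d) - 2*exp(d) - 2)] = (-16*exp(6*d) - 300*exp(5*d) - 348*exp(4*d) - 132*exp(3*d) + 108*exp(2*d) + 57*exp(d) + 7)*exp(d)/(2*(8*exp(9*d) + 24*exp(8*d) + 36*exp(7*d) + 44*exp(6*d) + 42*exp(5*d) + 30*exp(4*d) + 19*exp(3*d) + 9*exp(2*d) + 3*exp(d) + 1))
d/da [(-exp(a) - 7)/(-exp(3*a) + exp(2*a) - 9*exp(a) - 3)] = (-(exp(a) + 7)*(3*exp(2*a) - 2*exp(a) + 9) + exp(3*a) - exp(2*a) + 9*exp(a) + 3)*exp(a)/(exp(3*a) - exp(2*a) + 9*exp(a) + 3)^2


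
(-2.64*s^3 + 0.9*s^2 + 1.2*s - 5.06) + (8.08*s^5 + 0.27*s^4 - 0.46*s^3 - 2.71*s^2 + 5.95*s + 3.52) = 8.08*s^5 + 0.27*s^4 - 3.1*s^3 - 1.81*s^2 + 7.15*s - 1.54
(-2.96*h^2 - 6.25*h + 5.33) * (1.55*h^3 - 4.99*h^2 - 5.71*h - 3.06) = -4.588*h^5 + 5.0829*h^4 + 56.3506*h^3 + 18.1484*h^2 - 11.3093*h - 16.3098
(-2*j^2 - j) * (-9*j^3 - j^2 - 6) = 18*j^5 + 11*j^4 + j^3 + 12*j^2 + 6*j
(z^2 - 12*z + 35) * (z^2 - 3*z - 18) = z^4 - 15*z^3 + 53*z^2 + 111*z - 630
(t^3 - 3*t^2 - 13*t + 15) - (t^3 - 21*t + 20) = -3*t^2 + 8*t - 5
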